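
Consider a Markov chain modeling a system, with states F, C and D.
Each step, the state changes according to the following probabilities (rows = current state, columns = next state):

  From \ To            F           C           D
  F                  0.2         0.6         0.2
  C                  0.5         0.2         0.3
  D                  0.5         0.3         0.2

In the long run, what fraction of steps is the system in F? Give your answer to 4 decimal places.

Let the stationary distribution be π with π = πP and π_1 + π_2 + π_3 = 1.
π_1 = 0.2·π_1 + 0.5·π_2 + 0.5·π_3
π_2 = 0.6·π_1 + 0.2·π_2 + 0.3·π_3
Solving with the normalization constraint gives π = (0.3846, 0.3776, 0.2378).
So the stationary probability of F is 0.3846.

0.3846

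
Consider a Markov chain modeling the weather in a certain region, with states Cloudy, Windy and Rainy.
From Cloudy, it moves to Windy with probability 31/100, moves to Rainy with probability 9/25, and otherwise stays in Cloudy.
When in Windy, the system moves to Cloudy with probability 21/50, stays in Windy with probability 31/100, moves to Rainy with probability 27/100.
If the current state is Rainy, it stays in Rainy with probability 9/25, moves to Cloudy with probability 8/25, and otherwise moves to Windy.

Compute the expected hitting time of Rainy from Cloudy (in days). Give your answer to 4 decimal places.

Let t(s) be the expected number of days to first reach Rainy from state s, with t(Rainy) = 0. Conditioning on the first day:
t(Cloudy) = 1 + 0.33·t(Cloudy) + 0.31·t(Windy)
t(Windy) = 1 + 0.42·t(Cloudy) + 0.31·t(Windy)
Solving: t(Cloudy) = 3.0111, t(Windy) = 3.2821.
Expected days from Cloudy to Rainy: 3.0111.

3.0111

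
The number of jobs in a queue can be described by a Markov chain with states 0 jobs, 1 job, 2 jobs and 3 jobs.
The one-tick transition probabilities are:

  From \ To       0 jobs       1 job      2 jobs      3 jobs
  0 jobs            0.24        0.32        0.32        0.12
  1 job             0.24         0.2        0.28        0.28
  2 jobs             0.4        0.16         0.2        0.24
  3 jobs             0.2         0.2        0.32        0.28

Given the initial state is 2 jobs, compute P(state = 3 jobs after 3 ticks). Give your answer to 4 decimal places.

0.2264

Propagate the distribution vector 3 ticks from 2 jobs.
After 0 ticks: (0.0000, 0.0000, 1.0000, 0.0000)
After 1 tick: (0.4000, 0.1600, 0.2000, 0.2400)
After 2 ticks: (0.2624, 0.2400, 0.2896, 0.2080)
After 3 ticks: (0.2780, 0.2199, 0.2756, 0.2264)
P(in 3 jobs after 3 ticks) = 0.2264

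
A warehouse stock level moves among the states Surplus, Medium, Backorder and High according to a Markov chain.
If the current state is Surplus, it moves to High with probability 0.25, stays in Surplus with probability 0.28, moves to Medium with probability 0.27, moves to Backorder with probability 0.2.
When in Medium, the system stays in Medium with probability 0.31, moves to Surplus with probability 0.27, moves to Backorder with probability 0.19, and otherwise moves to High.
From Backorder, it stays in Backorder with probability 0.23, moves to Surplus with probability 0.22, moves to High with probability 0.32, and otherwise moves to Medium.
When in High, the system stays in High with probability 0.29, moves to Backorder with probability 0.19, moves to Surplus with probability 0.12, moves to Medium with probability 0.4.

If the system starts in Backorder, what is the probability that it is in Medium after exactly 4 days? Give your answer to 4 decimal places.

0.3093

Propagate the distribution vector 4 days from Backorder.
After 0 days: (0.0000, 0.0000, 1.0000, 0.0000)
After 1 day: (0.2200, 0.2300, 0.2300, 0.3200)
After 2 days: (0.2127, 0.3116, 0.2014, 0.2743)
After 3 days: (0.2209, 0.3101, 0.2002, 0.2688)
After 4 days: (0.2219, 0.3093, 0.2002, 0.2686)
P(in Medium after 4 days) = 0.3093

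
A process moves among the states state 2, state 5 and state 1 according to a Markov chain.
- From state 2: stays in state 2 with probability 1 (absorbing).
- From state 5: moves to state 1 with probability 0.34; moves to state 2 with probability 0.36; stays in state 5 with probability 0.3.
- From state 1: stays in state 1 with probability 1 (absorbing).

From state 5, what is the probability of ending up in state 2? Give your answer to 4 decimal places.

Let h(s) be the probability of absorption at state 2 starting from transient state s. Then h(state 2) = 1 and h(state 1) = 0. By first-step analysis:
h(state 5) = 0.36·1 + 0.3·h(state 5) + 0.34·0
Solving: h(state 5) = 0.5143.
Starting from state 5, the probability is 0.5143.

0.5143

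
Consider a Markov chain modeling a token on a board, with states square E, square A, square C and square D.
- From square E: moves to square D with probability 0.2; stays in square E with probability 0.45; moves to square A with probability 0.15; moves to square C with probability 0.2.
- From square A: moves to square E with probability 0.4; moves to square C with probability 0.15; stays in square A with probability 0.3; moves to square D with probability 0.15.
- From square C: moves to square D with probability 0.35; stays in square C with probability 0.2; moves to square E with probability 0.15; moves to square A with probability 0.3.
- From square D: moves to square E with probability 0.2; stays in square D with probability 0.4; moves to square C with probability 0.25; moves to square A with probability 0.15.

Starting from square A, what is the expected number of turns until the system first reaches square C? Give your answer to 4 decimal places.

5.2308

Let t(s) be the expected number of turns to first reach square C from state s, with t(square C) = 0. Conditioning on the first turn:
t(square E) = 1 + 0.45·t(square E) + 0.15·t(square A) + 0.2·t(square D)
t(square A) = 1 + 0.4·t(square E) + 0.3·t(square A) + 0.15·t(square D)
t(square D) = 1 + 0.2·t(square E) + 0.15·t(square A) + 0.4·t(square D)
Solving: t(square E) = 4.9231, t(square A) = 5.2308, t(square D) = 4.6154.
Expected turns from square A to square C: 5.2308.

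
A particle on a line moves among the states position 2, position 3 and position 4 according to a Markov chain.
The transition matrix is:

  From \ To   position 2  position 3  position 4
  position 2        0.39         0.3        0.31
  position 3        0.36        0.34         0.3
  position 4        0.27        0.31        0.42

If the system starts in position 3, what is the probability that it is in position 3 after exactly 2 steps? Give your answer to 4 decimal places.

Sum over the intermediate state after 1 step:
P = P(position 3→position 2)·P(position 2→position 3) + P(position 3→position 3)·P(position 3→position 3) + P(position 3→position 4)·P(position 4→position 3)
  = 0.36×0.3 + 0.34×0.34 + 0.3×0.31
  = 0.1080 + 0.1156 + 0.0930 = 0.3166

0.3166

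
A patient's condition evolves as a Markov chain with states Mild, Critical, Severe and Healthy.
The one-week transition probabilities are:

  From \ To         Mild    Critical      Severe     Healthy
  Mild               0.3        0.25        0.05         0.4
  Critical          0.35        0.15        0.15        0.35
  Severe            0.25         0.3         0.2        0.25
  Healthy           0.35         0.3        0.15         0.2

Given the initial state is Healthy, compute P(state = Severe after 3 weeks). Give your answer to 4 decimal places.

Propagate the distribution vector 3 weeks from Healthy.
After 0 weeks: (0.0000, 0.0000, 0.0000, 1.0000)
After 1 week: (0.3500, 0.3000, 0.1500, 0.2000)
After 2 weeks: (0.3175, 0.2375, 0.1225, 0.3225)
After 3 weeks: (0.3219, 0.2485, 0.1244, 0.3053)
P(in Severe after 3 weeks) = 0.1244

0.1244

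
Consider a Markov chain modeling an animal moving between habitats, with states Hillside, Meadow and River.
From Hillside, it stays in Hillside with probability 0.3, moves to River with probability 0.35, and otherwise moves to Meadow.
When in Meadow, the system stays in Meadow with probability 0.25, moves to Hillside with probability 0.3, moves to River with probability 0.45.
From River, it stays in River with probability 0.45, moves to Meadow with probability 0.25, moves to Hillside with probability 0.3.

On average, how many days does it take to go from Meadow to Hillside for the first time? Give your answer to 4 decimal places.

3.3333

Let t(s) be the expected number of days to first reach Hillside from state s, with t(Hillside) = 0. Conditioning on the first day:
t(Meadow) = 1 + 0.25·t(Meadow) + 0.45·t(River)
t(River) = 1 + 0.25·t(Meadow) + 0.45·t(River)
Solving: t(Meadow) = 3.3333, t(River) = 3.3333.
Expected days from Meadow to Hillside: 3.3333.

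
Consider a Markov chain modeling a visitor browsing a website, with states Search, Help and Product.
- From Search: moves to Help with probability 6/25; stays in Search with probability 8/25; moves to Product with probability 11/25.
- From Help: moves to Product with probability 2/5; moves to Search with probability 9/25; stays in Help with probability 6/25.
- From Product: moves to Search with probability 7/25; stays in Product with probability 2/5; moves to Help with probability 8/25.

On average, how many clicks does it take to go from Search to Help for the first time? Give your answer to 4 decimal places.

Let t(s) be the expected number of clicks to first reach Help from state s, with t(Help) = 0. Conditioning on the first click:
t(Search) = 1 + 0.32·t(Search) + 0.44·t(Product)
t(Product) = 1 + 0.28·t(Search) + 0.4·t(Product)
Solving: t(Search) = 3.6517, t(Product) = 3.3708.
Expected clicks from Search to Help: 3.6517.

3.6517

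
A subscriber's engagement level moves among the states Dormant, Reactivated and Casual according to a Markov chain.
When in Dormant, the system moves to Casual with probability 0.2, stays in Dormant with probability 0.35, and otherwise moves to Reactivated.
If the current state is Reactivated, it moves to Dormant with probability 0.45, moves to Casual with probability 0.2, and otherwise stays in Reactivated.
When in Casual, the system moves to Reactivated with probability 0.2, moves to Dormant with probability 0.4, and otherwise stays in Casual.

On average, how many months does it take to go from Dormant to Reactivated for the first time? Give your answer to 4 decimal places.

Let t(s) be the expected number of months to first reach Reactivated from state s, with t(Reactivated) = 0. Conditioning on the first month:
t(Dormant) = 1 + 0.35·t(Dormant) + 0.2·t(Casual)
t(Casual) = 1 + 0.4·t(Dormant) + 0.4·t(Casual)
Solving: t(Dormant) = 2.5806, t(Casual) = 3.3871.
Expected months from Dormant to Reactivated: 2.5806.

2.5806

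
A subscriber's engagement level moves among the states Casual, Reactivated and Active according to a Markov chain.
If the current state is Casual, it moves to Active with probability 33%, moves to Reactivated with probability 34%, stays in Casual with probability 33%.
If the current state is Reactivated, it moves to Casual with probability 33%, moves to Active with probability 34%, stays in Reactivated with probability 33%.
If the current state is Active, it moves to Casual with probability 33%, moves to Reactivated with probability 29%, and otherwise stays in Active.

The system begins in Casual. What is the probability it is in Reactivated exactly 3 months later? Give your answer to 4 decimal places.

0.3193

Propagate the distribution vector 3 months from Casual.
After 0 months: (1.0000, 0.0000, 0.0000)
After 1 month: (0.3300, 0.3400, 0.3300)
After 2 months: (0.3300, 0.3201, 0.3499)
After 3 months: (0.3300, 0.3193, 0.3507)
P(in Reactivated after 3 months) = 0.3193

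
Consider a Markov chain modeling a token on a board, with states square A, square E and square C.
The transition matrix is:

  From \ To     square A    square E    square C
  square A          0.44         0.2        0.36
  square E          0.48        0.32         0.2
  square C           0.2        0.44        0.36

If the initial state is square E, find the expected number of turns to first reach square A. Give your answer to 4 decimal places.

2.4194

Let t(s) be the expected number of turns to first reach square A from state s, with t(square A) = 0. Conditioning on the first turn:
t(square E) = 1 + 0.32·t(square E) + 0.2·t(square C)
t(square C) = 1 + 0.44·t(square E) + 0.36·t(square C)
Solving: t(square E) = 2.4194, t(square C) = 3.2258.
Expected turns from square E to square A: 2.4194.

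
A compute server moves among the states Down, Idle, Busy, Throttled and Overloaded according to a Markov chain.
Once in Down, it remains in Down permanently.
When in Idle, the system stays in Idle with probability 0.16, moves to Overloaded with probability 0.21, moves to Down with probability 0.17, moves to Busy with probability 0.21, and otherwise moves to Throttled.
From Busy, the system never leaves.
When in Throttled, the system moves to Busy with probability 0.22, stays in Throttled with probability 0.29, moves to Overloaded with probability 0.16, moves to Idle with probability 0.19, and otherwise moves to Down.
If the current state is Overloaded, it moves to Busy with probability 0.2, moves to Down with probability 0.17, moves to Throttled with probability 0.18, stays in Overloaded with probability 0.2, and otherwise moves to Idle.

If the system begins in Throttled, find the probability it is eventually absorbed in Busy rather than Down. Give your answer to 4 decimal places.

Let h(s) be the probability of absorption at Busy starting from transient state s. Then h(Busy) = 1 and h(Down) = 0. By first-step analysis:
h(Idle) = 0.17·0 + 0.16·h(Idle) + 0.21·1 + 0.25·h(Throttled) + 0.21·h(Overloaded)
h(Throttled) = 0.14·0 + 0.19·h(Idle) + 0.22·1 + 0.29·h(Throttled) + 0.16·h(Overloaded)
h(Overloaded) = 0.17·0 + 0.25·h(Idle) + 0.2·1 + 0.18·h(Throttled) + 0.2·h(Overloaded)
Solving: h(Idle) = 0.5642, h(Throttled) = 0.5866, h(Overloaded) = 0.5583.
Starting from Throttled, the probability is 0.5866.

0.5866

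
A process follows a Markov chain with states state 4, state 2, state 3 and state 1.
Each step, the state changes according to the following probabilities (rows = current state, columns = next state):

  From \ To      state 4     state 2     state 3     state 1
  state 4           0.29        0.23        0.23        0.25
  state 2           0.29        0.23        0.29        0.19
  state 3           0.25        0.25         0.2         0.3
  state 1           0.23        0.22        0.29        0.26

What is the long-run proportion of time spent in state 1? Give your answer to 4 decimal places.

0.2511

Let the stationary distribution be π with π = πP and π_1 + π_2 + π_3 + π_4 = 1.
π_1 = 0.29·π_1 + 0.29·π_2 + 0.25·π_3 + 0.23·π_4
π_2 = 0.23·π_1 + 0.23·π_2 + 0.25·π_3 + 0.22·π_4
π_3 = 0.23·π_1 + 0.29·π_2 + 0.2·π_3 + 0.29·π_4
Solving with the normalization constraint gives π = (0.2649, 0.2325, 0.2515, 0.2511).
So the stationary probability of state 1 is 0.2511.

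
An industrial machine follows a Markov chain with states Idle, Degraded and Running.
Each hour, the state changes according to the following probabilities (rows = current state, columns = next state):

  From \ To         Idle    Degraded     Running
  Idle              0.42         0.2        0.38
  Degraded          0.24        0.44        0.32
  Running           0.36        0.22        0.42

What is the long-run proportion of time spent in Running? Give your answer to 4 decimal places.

0.3788

Let the stationary distribution be π with π = πP and π_1 + π_2 + π_3 = 1.
π_1 = 0.42·π_1 + 0.24·π_2 + 0.36·π_3
π_2 = 0.2·π_1 + 0.44·π_2 + 0.22·π_3
Solving with the normalization constraint gives π = (0.3481, 0.2731, 0.3788).
So the stationary probability of Running is 0.3788.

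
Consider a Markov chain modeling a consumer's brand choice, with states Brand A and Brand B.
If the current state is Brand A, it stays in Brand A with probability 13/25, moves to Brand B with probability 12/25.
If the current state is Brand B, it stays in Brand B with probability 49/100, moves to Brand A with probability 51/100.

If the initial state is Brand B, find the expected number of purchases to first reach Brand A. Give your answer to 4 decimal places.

1.9608

Let t(s) be the expected number of purchases to first reach Brand A from state s, with t(Brand A) = 0. Conditioning on the first purchase:
t(Brand B) = 1 + 0.49·t(Brand B)
Solving: t(Brand B) = 1.9608.
Expected purchases from Brand B to Brand A: 1.9608.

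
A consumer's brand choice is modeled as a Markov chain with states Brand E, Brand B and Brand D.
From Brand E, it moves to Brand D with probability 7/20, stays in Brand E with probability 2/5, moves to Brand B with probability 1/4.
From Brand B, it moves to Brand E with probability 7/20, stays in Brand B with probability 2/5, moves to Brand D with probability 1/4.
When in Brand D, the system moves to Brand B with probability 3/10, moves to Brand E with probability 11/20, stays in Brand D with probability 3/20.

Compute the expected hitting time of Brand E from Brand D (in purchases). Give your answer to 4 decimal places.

Let t(s) be the expected number of purchases to first reach Brand E from state s, with t(Brand E) = 0. Conditioning on the first purchase:
t(Brand B) = 1 + 0.4·t(Brand B) + 0.25·t(Brand D)
t(Brand D) = 1 + 0.3·t(Brand B) + 0.15·t(Brand D)
Solving: t(Brand B) = 2.5287, t(Brand D) = 2.0690.
Expected purchases from Brand D to Brand E: 2.0690.

2.0690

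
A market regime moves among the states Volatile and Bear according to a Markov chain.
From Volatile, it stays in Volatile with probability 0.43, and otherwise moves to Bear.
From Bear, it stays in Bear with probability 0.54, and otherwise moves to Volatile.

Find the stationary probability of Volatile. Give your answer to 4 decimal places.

Let the stationary distribution be π with π = πP and π_1 + π_2 = 1.
π_1 = 0.43·π_1 + 0.46·π_2
Solving with the normalization constraint gives π = (0.4466, 0.5534).
So the stationary probability of Volatile is 0.4466.

0.4466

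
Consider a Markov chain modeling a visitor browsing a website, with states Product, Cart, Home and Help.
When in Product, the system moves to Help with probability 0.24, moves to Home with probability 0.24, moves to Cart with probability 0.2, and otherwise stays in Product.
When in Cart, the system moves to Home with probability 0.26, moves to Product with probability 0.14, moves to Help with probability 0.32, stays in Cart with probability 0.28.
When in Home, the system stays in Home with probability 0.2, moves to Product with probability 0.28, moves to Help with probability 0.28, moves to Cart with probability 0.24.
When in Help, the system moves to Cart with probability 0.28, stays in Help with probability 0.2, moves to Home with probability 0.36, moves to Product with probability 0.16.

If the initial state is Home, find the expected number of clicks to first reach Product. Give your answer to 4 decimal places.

Let t(s) be the expected number of clicks to first reach Product from state s, with t(Product) = 0. Conditioning on the first click:
t(Cart) = 1 + 0.28·t(Cart) + 0.26·t(Home) + 0.32·t(Help)
t(Home) = 1 + 0.24·t(Cart) + 0.2·t(Home) + 0.28·t(Help)
t(Help) = 1 + 0.28·t(Cart) + 0.36·t(Home) + 0.2·t(Help)
Solving: t(Cart) = 5.4494, t(Home) = 4.7358, t(Help) = 5.2884.
Expected clicks from Home to Product: 4.7358.

4.7358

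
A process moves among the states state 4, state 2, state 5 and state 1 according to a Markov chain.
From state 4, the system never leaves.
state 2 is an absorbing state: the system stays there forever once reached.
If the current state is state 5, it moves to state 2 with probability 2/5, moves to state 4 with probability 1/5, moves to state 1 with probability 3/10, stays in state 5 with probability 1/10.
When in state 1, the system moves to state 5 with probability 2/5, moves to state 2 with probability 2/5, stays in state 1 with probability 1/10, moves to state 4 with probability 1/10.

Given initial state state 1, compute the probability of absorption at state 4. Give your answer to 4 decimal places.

0.2464

Let h(s) be the probability of absorption at state 4 starting from transient state s. Then h(state 4) = 1 and h(state 2) = 0. By first-step analysis:
h(state 5) = 0.2·1 + 0.4·0 + 0.1·h(state 5) + 0.3·h(state 1)
h(state 1) = 0.1·1 + 0.4·0 + 0.4·h(state 5) + 0.1·h(state 1)
Solving: h(state 5) = 0.3043, h(state 1) = 0.2464.
Starting from state 1, the probability is 0.2464.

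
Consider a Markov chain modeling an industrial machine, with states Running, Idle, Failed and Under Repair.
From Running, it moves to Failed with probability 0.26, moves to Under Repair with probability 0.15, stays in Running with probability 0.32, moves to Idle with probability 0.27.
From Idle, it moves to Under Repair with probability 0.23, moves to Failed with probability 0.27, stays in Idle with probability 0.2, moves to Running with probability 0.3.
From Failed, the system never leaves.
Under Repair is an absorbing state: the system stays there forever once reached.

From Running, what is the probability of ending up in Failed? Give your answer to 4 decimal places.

Let h(s) be the probability of absorption at Failed starting from transient state s. Then h(Failed) = 1 and h(Under Repair) = 0. By first-step analysis:
h(Running) = 0.32·h(Running) + 0.27·h(Idle) + 0.26·1 + 0.15·0
h(Idle) = 0.3·h(Running) + 0.2·h(Idle) + 0.27·1 + 0.23·0
Solving: h(Running) = 0.6067, h(Idle) = 0.5650.
Starting from Running, the probability is 0.6067.

0.6067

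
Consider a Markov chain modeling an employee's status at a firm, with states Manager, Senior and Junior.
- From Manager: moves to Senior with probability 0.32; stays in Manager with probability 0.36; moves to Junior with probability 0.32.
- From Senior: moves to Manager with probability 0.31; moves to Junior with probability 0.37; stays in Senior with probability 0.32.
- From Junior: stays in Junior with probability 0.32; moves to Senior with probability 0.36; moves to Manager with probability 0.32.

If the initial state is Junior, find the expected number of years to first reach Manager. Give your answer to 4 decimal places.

Let t(s) be the expected number of years to first reach Manager from state s, with t(Manager) = 0. Conditioning on the first year:
t(Senior) = 1 + 0.32·t(Senior) + 0.37·t(Junior)
t(Junior) = 1 + 0.36·t(Senior) + 0.32·t(Junior)
Solving: t(Senior) = 3.1896, t(Junior) = 3.1592.
Expected years from Junior to Manager: 3.1592.

3.1592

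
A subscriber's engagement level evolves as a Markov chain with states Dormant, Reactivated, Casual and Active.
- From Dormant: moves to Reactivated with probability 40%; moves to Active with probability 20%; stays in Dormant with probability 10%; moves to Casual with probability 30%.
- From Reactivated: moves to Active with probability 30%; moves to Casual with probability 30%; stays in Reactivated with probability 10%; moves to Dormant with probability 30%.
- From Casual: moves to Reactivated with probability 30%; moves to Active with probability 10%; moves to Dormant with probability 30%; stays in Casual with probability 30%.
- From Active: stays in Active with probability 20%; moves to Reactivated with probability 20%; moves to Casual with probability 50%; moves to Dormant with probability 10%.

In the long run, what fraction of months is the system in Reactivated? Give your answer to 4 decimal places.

Let the stationary distribution be π with π = πP and π_1 + π_2 + π_3 + π_4 = 1.
π_1 = 0.1·π_1 + 0.3·π_2 + 0.3·π_3 + 0.1·π_4
π_2 = 0.4·π_1 + 0.1·π_2 + 0.3·π_3 + 0.2·π_4
π_3 = 0.3·π_1 + 0.3·π_2 + 0.3·π_3 + 0.5·π_4
Solving with the normalization constraint gives π = (0.2181, 0.2522, 0.3383, 0.1914).
So the stationary probability of Reactivated is 0.2522.

0.2522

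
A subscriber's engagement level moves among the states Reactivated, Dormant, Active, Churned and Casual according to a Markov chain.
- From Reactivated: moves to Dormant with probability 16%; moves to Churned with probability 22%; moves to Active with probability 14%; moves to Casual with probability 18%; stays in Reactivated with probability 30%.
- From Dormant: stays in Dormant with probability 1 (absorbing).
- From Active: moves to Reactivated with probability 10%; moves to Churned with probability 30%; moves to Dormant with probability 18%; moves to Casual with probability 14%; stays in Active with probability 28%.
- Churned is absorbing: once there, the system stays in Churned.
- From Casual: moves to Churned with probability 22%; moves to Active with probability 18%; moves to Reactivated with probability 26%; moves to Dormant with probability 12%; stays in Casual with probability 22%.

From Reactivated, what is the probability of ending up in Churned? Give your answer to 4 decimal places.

0.5994

Let h(s) be the probability of absorption at Churned starting from transient state s. Then h(Churned) = 1 and h(Dormant) = 0. By first-step analysis:
h(Reactivated) = 0.3·h(Reactivated) + 0.16·0 + 0.14·h(Active) + 0.22·1 + 0.18·h(Casual)
h(Active) = 0.1·h(Reactivated) + 0.18·0 + 0.28·h(Active) + 0.3·1 + 0.14·h(Casual)
h(Casual) = 0.26·h(Reactivated) + 0.12·0 + 0.18·h(Active) + 0.22·1 + 0.22·h(Casual)
Solving: h(Reactivated) = 0.5994, h(Active) = 0.6215, h(Casual) = 0.6253.
Starting from Reactivated, the probability is 0.5994.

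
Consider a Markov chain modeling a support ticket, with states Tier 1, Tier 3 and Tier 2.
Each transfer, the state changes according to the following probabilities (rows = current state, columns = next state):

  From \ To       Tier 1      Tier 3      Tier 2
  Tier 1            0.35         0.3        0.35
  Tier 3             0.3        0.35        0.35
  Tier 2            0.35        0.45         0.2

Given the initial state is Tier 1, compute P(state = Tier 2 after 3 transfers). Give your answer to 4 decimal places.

0.3054

Propagate the distribution vector 3 transfers from Tier 1.
After 0 transfers: (1.0000, 0.0000, 0.0000)
After 1 transfer: (0.3500, 0.3000, 0.3500)
After 2 transfers: (0.3350, 0.3675, 0.2975)
After 3 transfers: (0.3316, 0.3630, 0.3054)
P(in Tier 2 after 3 transfers) = 0.3054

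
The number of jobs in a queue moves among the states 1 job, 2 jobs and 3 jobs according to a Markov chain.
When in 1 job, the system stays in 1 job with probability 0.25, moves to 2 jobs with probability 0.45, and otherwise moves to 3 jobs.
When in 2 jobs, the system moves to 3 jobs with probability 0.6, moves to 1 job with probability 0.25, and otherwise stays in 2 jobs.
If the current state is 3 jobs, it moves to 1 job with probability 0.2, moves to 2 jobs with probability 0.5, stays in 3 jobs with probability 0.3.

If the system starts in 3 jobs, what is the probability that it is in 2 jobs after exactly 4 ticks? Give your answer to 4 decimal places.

Propagate the distribution vector 4 ticks from 3 jobs.
After 0 ticks: (0.0000, 0.0000, 1.0000)
After 1 tick: (0.2000, 0.5000, 0.3000)
After 2 ticks: (0.2350, 0.3150, 0.4500)
After 3 ticks: (0.2275, 0.3780, 0.3945)
After 4 ticks: (0.2303, 0.3563, 0.4134)
P(in 2 jobs after 4 ticks) = 0.3563

0.3563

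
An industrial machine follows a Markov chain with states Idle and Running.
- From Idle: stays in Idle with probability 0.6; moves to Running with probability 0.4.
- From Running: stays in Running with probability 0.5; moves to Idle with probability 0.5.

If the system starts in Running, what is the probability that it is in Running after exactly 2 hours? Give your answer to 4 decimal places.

Sum over the intermediate state after 1 hour:
P = P(Running→Idle)·P(Idle→Running) + P(Running→Running)·P(Running→Running)
  = 0.5×0.4 + 0.5×0.5
  = 0.2000 + 0.2500 = 0.4500

0.4500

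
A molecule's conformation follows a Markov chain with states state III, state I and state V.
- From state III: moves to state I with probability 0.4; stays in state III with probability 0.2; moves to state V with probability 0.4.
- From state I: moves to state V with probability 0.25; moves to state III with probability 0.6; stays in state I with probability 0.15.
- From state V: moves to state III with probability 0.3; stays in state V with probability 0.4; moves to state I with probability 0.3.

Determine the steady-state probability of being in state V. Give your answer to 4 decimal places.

0.3563

Let the stationary distribution be π with π = πP and π_1 + π_2 + π_3 = 1.
π_1 = 0.2·π_1 + 0.6·π_2 + 0.3·π_3
π_2 = 0.4·π_1 + 0.15·π_2 + 0.3·π_3
Solving with the normalization constraint gives π = (0.3522, 0.2915, 0.3563).
So the stationary probability of state V is 0.3563.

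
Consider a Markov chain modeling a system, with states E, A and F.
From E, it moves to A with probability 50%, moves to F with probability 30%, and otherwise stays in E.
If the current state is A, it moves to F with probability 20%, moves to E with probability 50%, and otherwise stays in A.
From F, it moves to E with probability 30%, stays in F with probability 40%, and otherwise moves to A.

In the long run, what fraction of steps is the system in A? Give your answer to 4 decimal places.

0.3679

Let the stationary distribution be π with π = πP and π_1 + π_2 + π_3 = 1.
π_1 = 0.2·π_1 + 0.5·π_2 + 0.3·π_3
π_2 = 0.5·π_1 + 0.3·π_2 + 0.3·π_3
Solving with the normalization constraint gives π = (0.3396, 0.3679, 0.2925).
So the stationary probability of A is 0.3679.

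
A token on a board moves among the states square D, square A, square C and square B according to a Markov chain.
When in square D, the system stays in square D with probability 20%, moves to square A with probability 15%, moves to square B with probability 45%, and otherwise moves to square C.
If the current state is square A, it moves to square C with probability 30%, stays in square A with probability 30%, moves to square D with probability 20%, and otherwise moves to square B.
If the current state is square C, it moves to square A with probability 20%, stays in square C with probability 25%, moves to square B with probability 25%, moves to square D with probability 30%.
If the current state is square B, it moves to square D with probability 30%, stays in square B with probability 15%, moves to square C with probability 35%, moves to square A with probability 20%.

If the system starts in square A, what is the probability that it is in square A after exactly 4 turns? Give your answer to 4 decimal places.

0.2083

Propagate the distribution vector 4 turns from square A.
After 0 turns: (0.0000, 1.0000, 0.0000, 0.0000)
After 1 turn: (0.2000, 0.3000, 0.3000, 0.2000)
After 2 turns: (0.2500, 0.2200, 0.2750, 0.2550)
After 3 turns: (0.2530, 0.2095, 0.2740, 0.2635)
After 4 turns: (0.2538, 0.2083, 0.2742, 0.2638)
P(in square A after 4 turns) = 0.2083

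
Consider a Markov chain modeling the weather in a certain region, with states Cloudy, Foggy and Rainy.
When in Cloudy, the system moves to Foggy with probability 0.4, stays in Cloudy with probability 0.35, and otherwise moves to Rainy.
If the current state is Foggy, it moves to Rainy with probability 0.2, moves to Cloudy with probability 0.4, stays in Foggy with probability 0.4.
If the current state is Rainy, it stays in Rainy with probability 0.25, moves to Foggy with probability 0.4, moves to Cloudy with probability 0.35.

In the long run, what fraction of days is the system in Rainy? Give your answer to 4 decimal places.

Let the stationary distribution be π with π = πP and π_1 + π_2 + π_3 = 1.
π_1 = 0.35·π_1 + 0.4·π_2 + 0.35·π_3
π_2 = 0.4·π_1 + 0.4·π_2 + 0.4·π_3
Solving with the normalization constraint gives π = (0.3700, 0.4000, 0.2300).
So the stationary probability of Rainy is 0.2300.

0.2300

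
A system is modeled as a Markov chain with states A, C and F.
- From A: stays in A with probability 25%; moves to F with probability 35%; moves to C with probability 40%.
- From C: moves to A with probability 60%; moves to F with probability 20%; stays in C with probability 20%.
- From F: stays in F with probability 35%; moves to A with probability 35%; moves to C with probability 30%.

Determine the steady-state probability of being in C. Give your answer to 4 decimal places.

Let the stationary distribution be π with π = πP and π_1 + π_2 + π_3 = 1.
π_1 = 0.25·π_1 + 0.6·π_2 + 0.35·π_3
π_2 = 0.4·π_1 + 0.2·π_2 + 0.3·π_3
Solving with the normalization constraint gives π = (0.3882, 0.3080, 0.3038).
So the stationary probability of C is 0.3080.

0.3080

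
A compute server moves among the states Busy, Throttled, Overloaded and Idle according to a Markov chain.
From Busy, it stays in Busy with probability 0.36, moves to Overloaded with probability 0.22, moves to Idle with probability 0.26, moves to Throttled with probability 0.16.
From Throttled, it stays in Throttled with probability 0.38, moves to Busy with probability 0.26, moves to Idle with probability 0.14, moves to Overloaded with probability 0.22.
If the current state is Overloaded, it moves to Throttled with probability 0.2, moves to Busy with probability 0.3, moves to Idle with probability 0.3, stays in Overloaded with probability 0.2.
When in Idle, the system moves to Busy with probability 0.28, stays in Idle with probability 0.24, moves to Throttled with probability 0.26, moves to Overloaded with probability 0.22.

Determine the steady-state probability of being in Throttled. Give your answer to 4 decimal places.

0.2462

Let the stationary distribution be π with π = πP and π_1 + π_2 + π_3 + π_4 = 1.
π_1 = 0.36·π_1 + 0.26·π_2 + 0.3·π_3 + 0.28·π_4
π_2 = 0.16·π_1 + 0.38·π_2 + 0.2·π_3 + 0.26·π_4
π_3 = 0.22·π_1 + 0.22·π_2 + 0.2·π_3 + 0.22·π_4
Solving with the normalization constraint gives π = (0.3037, 0.2462, 0.2157, 0.2344).
So the stationary probability of Throttled is 0.2462.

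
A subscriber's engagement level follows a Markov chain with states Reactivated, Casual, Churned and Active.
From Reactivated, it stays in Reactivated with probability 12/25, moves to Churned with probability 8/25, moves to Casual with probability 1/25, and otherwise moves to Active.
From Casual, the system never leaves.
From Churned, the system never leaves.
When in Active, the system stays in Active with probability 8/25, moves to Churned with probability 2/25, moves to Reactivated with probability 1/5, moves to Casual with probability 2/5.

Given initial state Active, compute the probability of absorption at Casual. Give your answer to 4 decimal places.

0.6716

Let h(s) be the probability of absorption at Casual starting from transient state s. Then h(Casual) = 1 and h(Churned) = 0. By first-step analysis:
h(Reactivated) = 0.48·h(Reactivated) + 0.04·1 + 0.32·0 + 0.16·h(Active)
h(Active) = 0.2·h(Reactivated) + 0.4·1 + 0.08·0 + 0.32·h(Active)
Solving: h(Reactivated) = 0.2836, h(Active) = 0.6716.
Starting from Active, the probability is 0.6716.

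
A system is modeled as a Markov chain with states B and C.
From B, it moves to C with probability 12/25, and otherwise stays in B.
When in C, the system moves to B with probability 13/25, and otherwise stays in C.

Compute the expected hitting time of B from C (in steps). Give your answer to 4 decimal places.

1.9231

Let t(s) be the expected number of steps to first reach B from state s, with t(B) = 0. Conditioning on the first step:
t(C) = 1 + 0.48·t(C)
Solving: t(C) = 1.9231.
Expected steps from C to B: 1.9231.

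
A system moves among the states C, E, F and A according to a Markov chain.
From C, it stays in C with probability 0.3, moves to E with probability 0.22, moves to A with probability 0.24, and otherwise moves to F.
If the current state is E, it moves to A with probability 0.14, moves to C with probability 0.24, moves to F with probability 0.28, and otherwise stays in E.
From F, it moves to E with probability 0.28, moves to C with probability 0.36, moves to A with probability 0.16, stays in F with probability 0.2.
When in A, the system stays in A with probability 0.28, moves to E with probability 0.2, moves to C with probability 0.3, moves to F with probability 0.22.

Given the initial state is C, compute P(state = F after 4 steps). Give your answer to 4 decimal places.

0.2369

Propagate the distribution vector 4 steps from C.
After 0 steps: (1.0000, 0.0000, 0.0000, 0.0000)
After 1 step: (0.3000, 0.2200, 0.2400, 0.2400)
After 2 steps: (0.3012, 0.2560, 0.2344, 0.2084)
After 3 steps: (0.2987, 0.2606, 0.2367, 0.2040)
After 4 steps: (0.2986, 0.2614, 0.2369, 0.2032)
P(in F after 4 steps) = 0.2369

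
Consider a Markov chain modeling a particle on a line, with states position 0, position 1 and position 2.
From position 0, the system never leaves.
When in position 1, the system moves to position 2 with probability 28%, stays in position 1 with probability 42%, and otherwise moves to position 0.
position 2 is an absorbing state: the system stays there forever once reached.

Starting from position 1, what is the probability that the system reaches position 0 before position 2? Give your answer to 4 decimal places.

0.5172

Let h(s) be the probability of absorption at position 0 starting from transient state s. Then h(position 0) = 1 and h(position 2) = 0. By first-step analysis:
h(position 1) = 0.3·1 + 0.42·h(position 1) + 0.28·0
Solving: h(position 1) = 0.5172.
Starting from position 1, the probability is 0.5172.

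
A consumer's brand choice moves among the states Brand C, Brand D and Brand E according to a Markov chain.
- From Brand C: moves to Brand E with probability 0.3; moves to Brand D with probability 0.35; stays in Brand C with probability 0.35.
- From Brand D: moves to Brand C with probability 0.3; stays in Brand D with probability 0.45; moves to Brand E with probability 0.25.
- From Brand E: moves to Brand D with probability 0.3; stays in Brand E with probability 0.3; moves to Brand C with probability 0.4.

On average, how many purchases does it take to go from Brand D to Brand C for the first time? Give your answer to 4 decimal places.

Let t(s) be the expected number of purchases to first reach Brand C from state s, with t(Brand C) = 0. Conditioning on the first purchase:
t(Brand D) = 1 + 0.45·t(Brand D) + 0.25·t(Brand E)
t(Brand E) = 1 + 0.3·t(Brand D) + 0.3·t(Brand E)
Solving: t(Brand D) = 3.0645, t(Brand E) = 2.7419.
Expected purchases from Brand D to Brand C: 3.0645.

3.0645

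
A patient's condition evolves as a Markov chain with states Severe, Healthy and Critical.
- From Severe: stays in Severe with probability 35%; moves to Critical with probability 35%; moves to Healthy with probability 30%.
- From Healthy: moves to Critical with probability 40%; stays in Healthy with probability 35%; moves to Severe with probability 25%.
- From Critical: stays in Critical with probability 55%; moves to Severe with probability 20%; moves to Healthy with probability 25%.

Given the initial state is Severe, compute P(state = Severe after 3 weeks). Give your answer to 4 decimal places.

0.2550

Propagate the distribution vector 3 weeks from Severe.
After 0 weeks: (1.0000, 0.0000, 0.0000)
After 1 week: (0.3500, 0.3000, 0.3500)
After 2 weeks: (0.2675, 0.2975, 0.4350)
After 3 weeks: (0.2550, 0.2931, 0.4519)
P(in Severe after 3 weeks) = 0.2550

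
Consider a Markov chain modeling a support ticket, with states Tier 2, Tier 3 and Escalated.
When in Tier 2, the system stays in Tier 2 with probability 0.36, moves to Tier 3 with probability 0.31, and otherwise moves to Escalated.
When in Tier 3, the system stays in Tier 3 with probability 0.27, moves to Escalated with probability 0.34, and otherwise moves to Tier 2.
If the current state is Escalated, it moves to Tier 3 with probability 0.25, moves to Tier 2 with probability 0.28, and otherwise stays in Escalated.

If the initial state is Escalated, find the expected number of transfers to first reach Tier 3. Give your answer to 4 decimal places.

3.7277

Let t(s) be the expected number of transfers to first reach Tier 3 from state s, with t(Tier 3) = 0. Conditioning on the first transfer:
t(Tier 2) = 1 + 0.36·t(Tier 2) + 0.33·t(Escalated)
t(Escalated) = 1 + 0.28·t(Tier 2) + 0.47·t(Escalated)
Solving: t(Tier 2) = 3.4846, t(Escalated) = 3.7277.
Expected transfers from Escalated to Tier 3: 3.7277.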